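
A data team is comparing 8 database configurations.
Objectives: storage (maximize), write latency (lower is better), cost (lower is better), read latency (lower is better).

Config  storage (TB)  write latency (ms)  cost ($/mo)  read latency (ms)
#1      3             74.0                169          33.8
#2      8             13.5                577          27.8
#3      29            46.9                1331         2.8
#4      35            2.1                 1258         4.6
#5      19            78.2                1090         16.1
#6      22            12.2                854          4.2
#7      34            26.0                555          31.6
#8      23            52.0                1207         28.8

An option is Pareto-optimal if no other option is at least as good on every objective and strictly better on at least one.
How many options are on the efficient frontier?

#1: not dominated (best cost).
#2: not dominated.
#3: not dominated (best read latency).
#4: not dominated (best storage).
#5: dominated by #6 (storage 22≥19, write latency 12.2≤78.2, cost 854≤1090, read latency 4.2≤16.1).
#6: not dominated.
#7: not dominated.
#8: not dominated.
Pareto-optimal: #1, #2, #3, #4, #6, #7, #8 → 7.

7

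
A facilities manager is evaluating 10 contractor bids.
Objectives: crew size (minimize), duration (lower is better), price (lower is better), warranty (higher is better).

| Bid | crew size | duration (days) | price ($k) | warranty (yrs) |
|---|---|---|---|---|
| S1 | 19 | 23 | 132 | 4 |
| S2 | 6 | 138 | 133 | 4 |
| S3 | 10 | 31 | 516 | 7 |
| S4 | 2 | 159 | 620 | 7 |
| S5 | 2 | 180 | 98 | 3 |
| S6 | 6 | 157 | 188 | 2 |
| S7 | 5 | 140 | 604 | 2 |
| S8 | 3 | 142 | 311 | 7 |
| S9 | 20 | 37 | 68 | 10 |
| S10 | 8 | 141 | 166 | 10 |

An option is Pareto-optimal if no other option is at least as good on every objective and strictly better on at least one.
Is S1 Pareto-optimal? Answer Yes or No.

S2: worse on duration (138 vs 23).
S3: worse on duration (31 vs 23).
S4: worse on duration (159 vs 23).
S5: worse on duration (180 vs 23).
S6: worse on duration (157 vs 23).
S7: worse on duration (140 vs 23).
S8: worse on duration (142 vs 23).
S9: worse on crew size (20 vs 19).
S10: worse on duration (141 vs 23).
No option is at least as good as S1 on every objective and strictly better on one.

Yes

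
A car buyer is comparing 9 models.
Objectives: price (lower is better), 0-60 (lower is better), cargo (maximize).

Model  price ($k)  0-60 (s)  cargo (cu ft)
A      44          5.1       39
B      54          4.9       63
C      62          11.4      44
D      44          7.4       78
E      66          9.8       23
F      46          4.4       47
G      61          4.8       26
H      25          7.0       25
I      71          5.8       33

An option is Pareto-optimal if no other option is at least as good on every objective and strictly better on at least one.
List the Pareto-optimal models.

A, B, D, F, H

A: not dominated.
B: not dominated.
C: dominated by B (price 54≤62, 0-60 4.9≤11.4, cargo 63≥44).
D: not dominated (best cargo).
E: dominated by A (price 44≤66, 0-60 5.1≤9.8, cargo 39≥23).
F: not dominated (best 0-60).
G: dominated by F (price 46≤61, 0-60 4.4≤4.8, cargo 47≥26).
H: not dominated (best price).
I: dominated by A (price 44≤71, 0-60 5.1≤5.8, cargo 39≥33).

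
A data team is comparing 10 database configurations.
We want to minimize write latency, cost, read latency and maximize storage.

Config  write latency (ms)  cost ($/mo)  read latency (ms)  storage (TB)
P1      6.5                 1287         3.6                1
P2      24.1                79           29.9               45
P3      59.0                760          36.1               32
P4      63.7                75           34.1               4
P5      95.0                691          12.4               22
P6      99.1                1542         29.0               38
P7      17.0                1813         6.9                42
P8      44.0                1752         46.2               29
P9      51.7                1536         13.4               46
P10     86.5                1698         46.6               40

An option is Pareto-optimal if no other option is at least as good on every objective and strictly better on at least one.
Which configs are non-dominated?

P1, P2, P4, P5, P7, P9

P1: not dominated (best write latency).
P2: not dominated.
P3: dominated by P2 (write latency 24.1≤59.0, cost 79≤760, read latency 29.9≤36.1, storage 45≥32).
P4: not dominated (best cost).
P5: not dominated.
P6: dominated by P9 (write latency 51.7≤99.1, cost 1536≤1542, read latency 13.4≤29.0, storage 46≥38).
P7: not dominated.
P8: dominated by P2 (write latency 24.1≤44.0, cost 79≤1752, read latency 29.9≤46.2, storage 45≥29).
P9: not dominated (best storage).
P10: dominated by P2 (write latency 24.1≤86.5, cost 79≤1698, read latency 29.9≤46.6, storage 45≥40).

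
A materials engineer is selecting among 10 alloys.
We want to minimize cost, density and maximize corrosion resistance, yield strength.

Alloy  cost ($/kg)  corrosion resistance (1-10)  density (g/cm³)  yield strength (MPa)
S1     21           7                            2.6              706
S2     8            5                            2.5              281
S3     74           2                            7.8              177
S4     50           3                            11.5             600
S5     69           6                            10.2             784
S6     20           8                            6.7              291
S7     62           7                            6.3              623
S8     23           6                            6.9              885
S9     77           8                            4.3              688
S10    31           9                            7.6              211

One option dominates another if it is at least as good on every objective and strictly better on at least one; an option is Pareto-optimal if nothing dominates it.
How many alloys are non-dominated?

S1: not dominated.
S2: not dominated (best cost).
S3: dominated by S1 (cost 21≤74, corrosion resistance 7≥2, density 2.6≤7.8, yield strength 706≥177).
S4: dominated by S1 (cost 21≤50, corrosion resistance 7≥3, density 2.6≤11.5, yield strength 706≥600).
S5: dominated by S8 (cost 23≤69, corrosion resistance 6≥6, density 6.9≤10.2, yield strength 885≥784).
S6: not dominated.
S7: dominated by S1 (cost 21≤62, corrosion resistance 7≥7, density 2.6≤6.3, yield strength 706≥623).
S8: not dominated (best yield strength).
S9: not dominated.
S10: not dominated (best corrosion resistance).
Pareto-optimal: S1, S2, S6, S8, S9, S10 → 6.

6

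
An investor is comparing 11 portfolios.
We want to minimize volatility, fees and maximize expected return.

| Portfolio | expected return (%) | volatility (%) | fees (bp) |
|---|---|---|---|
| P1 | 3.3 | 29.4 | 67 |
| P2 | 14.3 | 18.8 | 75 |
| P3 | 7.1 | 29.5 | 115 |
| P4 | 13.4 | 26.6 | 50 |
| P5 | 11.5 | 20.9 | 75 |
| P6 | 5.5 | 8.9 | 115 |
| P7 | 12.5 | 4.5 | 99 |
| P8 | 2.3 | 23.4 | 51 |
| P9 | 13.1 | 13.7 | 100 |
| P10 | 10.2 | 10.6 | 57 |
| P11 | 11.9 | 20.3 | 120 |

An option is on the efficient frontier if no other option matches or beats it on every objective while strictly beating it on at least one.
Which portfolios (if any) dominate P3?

P2, P4, P5, P7, P9, P10

P2: expected return 14.3≥7.1, volatility 18.8≤29.5, fees 75≤115 — dominates P3.
P4: expected return 13.4≥7.1, volatility 26.6≤29.5, fees 50≤115 — dominates P3.
P5: expected return 11.5≥7.1, volatility 20.9≤29.5, fees 75≤115 — dominates P3.
P7: expected return 12.5≥7.1, volatility 4.5≤29.5, fees 99≤115 — dominates P3.
P9: expected return 13.1≥7.1, volatility 13.7≤29.5, fees 100≤115 — dominates P3.
P10: expected return 10.2≥7.1, volatility 10.6≤29.5, fees 57≤115 — dominates P3.
Others (P1, P6, P8, P11) are each worse than P3 on at least one objective.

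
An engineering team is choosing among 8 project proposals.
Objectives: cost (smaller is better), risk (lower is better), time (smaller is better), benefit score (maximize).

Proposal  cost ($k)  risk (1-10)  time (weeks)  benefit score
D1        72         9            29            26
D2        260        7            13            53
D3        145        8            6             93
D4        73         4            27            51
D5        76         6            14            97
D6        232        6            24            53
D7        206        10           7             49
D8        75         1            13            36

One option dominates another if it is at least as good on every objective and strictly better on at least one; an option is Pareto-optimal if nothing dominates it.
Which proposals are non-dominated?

D1, D2, D3, D4, D5, D8

D1: not dominated (best cost).
D2: not dominated.
D3: not dominated (best time).
D4: not dominated.
D5: not dominated (best benefit score).
D6: dominated by D5 (cost 76≤232, risk 6≤6, time 14≤24, benefit score 97≥53).
D7: dominated by D3 (cost 145≤206, risk 8≤10, time 6≤7, benefit score 93≥49).
D8: not dominated (best risk).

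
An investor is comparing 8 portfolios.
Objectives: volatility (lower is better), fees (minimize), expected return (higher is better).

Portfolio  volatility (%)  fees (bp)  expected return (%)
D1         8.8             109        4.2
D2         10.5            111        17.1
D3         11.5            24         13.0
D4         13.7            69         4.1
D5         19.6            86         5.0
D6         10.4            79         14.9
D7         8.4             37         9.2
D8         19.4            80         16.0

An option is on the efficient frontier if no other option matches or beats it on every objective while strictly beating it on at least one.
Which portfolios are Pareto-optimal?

D1: dominated by D7 (volatility 8.4≤8.8, fees 37≤109, expected return 9.2≥4.2).
D2: not dominated (best expected return).
D3: not dominated (best fees).
D4: dominated by D3 (volatility 11.5≤13.7, fees 24≤69, expected return 13.0≥4.1).
D5: dominated by D3 (volatility 11.5≤19.6, fees 24≤86, expected return 13.0≥5.0).
D6: not dominated.
D7: not dominated (best volatility).
D8: not dominated.

D2, D3, D6, D7, D8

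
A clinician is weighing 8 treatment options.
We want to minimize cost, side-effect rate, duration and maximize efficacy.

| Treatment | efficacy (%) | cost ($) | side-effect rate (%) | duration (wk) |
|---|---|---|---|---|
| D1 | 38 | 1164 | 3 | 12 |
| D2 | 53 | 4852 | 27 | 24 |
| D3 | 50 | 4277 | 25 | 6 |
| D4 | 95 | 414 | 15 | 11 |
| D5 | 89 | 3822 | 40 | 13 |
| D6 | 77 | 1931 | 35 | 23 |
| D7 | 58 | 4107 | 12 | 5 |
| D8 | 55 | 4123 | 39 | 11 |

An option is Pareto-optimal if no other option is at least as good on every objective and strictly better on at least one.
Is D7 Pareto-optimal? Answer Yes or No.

Yes

D1: worse on efficacy (38 vs 58).
D2: worse on efficacy (53 vs 58).
D3: worse on efficacy (50 vs 58).
D4: worse on side-effect rate (15 vs 12).
D5: worse on side-effect rate (40 vs 12).
D6: worse on side-effect rate (35 vs 12).
D8: worse on efficacy (55 vs 58).
No option is at least as good as D7 on every objective and strictly better on one.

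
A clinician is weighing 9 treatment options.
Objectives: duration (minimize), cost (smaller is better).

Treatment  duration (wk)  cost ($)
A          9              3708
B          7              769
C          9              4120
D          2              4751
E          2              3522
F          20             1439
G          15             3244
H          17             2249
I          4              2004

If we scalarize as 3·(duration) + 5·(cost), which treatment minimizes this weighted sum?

B

A: 3·9 + 5·3708 = 18567
B: 3·7 + 5·769 = 3866
C: 3·9 + 5·4120 = 20627
D: 3·2 + 5·4751 = 23761
E: 3·2 + 5·3522 = 17616
F: 3·20 + 5·1439 = 7255
G: 3·15 + 5·3244 = 16265
H: 3·17 + 5·2249 = 11296
I: 3·4 + 5·2004 = 10032
Lowest: B at 3866.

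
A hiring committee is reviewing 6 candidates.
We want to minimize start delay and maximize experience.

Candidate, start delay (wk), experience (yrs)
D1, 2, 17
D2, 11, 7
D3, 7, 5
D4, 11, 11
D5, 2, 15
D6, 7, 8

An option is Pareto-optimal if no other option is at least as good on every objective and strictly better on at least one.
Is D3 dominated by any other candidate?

Yes

D1 vs D3: start delay 2≤7, experience 17≥5 — D1 is at least as good on every objective and strictly better on at least one, so D1 dominates D3.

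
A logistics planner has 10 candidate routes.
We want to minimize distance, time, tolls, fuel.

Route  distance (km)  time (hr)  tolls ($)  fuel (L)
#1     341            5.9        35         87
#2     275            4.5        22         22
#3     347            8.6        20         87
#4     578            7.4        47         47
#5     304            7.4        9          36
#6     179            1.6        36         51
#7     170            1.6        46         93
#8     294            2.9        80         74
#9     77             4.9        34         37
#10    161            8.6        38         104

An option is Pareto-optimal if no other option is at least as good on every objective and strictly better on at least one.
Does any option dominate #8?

Yes

#6 vs #8: distance 179≤294, time 1.6≤2.9, tolls 36≤80, fuel 51≤74 — #6 is at least as good on every objective and strictly better on at least one, so #6 dominates #8.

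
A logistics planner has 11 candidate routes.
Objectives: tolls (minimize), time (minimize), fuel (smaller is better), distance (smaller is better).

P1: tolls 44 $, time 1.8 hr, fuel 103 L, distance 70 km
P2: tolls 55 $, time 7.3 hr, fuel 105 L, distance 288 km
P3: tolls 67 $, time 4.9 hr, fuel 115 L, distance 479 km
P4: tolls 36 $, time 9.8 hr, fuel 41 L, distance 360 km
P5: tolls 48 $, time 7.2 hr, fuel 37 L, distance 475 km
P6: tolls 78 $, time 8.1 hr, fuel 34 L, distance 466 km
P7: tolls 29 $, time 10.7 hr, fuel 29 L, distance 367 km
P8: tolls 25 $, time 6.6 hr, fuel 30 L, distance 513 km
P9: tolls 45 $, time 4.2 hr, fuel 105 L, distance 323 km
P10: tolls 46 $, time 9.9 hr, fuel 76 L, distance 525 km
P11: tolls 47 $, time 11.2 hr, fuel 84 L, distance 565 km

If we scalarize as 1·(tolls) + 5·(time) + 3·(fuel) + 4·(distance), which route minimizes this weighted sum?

P1

P1: 1·44 + 5·1.8 + 3·103 + 4·70 = 642.0
P2: 1·55 + 5·7.3 + 3·105 + 4·288 = 1558.5
P3: 1·67 + 5·4.9 + 3·115 + 4·479 = 2352.5
P4: 1·36 + 5·9.8 + 3·41 + 4·360 = 1648.0
P5: 1·48 + 5·7.2 + 3·37 + 4·475 = 2095.0
P6: 1·78 + 5·8.1 + 3·34 + 4·466 = 2084.5
P7: 1·29 + 5·10.7 + 3·29 + 4·367 = 1637.5
P8: 1·25 + 5·6.6 + 3·30 + 4·513 = 2200.0
P9: 1·45 + 5·4.2 + 3·105 + 4·323 = 1673.0
P10: 1·46 + 5·9.9 + 3·76 + 4·525 = 2423.5
P11: 1·47 + 5·11.2 + 3·84 + 4·565 = 2615.0
Lowest: P1 at 642.0.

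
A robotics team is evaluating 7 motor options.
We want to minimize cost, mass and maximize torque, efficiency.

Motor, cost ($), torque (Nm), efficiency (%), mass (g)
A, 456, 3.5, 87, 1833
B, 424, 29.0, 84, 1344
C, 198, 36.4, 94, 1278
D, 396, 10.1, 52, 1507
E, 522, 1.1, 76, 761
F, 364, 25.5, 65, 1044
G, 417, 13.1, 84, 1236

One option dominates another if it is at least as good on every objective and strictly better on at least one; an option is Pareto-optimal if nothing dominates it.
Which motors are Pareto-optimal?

A: dominated by C (cost 198≤456, torque 36.4≥3.5, efficiency 94≥87, mass 1278≤1833).
B: dominated by C (cost 198≤424, torque 36.4≥29.0, efficiency 94≥84, mass 1278≤1344).
C: not dominated (best cost).
D: dominated by C (cost 198≤396, torque 36.4≥10.1, efficiency 94≥52, mass 1278≤1507).
E: not dominated (best mass).
F: not dominated.
G: not dominated.

C, E, F, G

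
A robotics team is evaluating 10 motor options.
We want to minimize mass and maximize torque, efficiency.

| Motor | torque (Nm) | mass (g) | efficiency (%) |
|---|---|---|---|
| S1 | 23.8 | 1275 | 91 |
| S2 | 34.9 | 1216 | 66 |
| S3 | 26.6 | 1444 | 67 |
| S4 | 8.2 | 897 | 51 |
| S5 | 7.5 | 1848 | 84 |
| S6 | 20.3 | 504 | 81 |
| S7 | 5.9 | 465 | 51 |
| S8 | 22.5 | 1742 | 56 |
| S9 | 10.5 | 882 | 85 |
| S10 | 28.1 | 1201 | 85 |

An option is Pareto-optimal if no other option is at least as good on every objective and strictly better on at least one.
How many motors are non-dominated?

6

S1: not dominated (best efficiency).
S2: not dominated (best torque).
S3: dominated by S10 (torque 28.1≥26.6, mass 1201≤1444, efficiency 85≥67).
S4: dominated by S6 (torque 20.3≥8.2, mass 504≤897, efficiency 81≥51).
S5: dominated by S1 (torque 23.8≥7.5, mass 1275≤1848, efficiency 91≥84).
S6: not dominated.
S7: not dominated (best mass).
S8: dominated by S1 (torque 23.8≥22.5, mass 1275≤1742, efficiency 91≥56).
S9: not dominated.
S10: not dominated.
Pareto-optimal: S1, S2, S6, S7, S9, S10 → 6.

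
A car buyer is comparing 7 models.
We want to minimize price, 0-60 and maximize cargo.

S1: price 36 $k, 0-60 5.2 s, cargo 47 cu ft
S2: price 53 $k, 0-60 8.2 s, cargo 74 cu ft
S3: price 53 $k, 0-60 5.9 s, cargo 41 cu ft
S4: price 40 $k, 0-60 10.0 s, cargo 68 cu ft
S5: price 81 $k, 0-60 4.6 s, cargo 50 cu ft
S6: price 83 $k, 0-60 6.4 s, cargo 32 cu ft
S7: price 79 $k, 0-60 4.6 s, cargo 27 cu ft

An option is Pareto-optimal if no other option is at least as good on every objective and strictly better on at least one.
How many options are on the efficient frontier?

S1: not dominated (best price).
S2: not dominated (best cargo).
S3: dominated by S1 (price 36≤53, 0-60 5.2≤5.9, cargo 47≥41).
S4: not dominated.
S5: not dominated.
S6: dominated by S1 (price 36≤83, 0-60 5.2≤6.4, cargo 47≥32).
S7: not dominated.
Pareto-optimal: S1, S2, S4, S5, S7 → 5.

5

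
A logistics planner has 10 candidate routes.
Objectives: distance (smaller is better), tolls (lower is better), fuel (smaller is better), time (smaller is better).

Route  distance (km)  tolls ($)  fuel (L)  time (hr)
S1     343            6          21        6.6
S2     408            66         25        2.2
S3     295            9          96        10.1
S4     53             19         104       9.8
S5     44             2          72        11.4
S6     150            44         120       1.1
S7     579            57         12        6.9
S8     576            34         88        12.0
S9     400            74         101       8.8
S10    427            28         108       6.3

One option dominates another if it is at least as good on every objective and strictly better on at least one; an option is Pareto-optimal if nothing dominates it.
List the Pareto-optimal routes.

S1, S2, S3, S4, S5, S6, S7, S10

S1: not dominated.
S2: not dominated.
S3: not dominated.
S4: not dominated.
S5: not dominated (best distance).
S6: not dominated (best time).
S7: not dominated (best fuel).
S8: dominated by S1 (distance 343≤576, tolls 6≤34, fuel 21≤88, time 6.6≤12.0).
S9: dominated by S1 (distance 343≤400, tolls 6≤74, fuel 21≤101, time 6.6≤8.8).
S10: not dominated.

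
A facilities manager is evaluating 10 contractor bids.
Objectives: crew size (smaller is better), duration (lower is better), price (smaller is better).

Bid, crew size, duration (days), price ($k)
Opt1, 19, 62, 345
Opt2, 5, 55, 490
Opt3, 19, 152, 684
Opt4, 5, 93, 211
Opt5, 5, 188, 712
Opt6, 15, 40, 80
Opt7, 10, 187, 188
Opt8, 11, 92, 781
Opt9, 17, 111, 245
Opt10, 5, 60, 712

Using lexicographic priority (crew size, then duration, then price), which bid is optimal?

First minimize crew size: best is 5, kept {Opt2, Opt4, Opt5, Opt10}.
Then minimize duration: best is 55, kept {Opt2}.

Opt2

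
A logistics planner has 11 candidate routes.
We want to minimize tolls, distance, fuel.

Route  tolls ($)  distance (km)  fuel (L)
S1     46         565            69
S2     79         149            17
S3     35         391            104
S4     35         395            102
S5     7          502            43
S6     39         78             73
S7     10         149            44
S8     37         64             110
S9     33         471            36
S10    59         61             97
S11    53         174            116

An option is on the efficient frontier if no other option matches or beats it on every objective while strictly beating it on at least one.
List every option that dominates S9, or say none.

S1: worse on tolls (46 vs 33).
S2: worse on tolls (79 vs 33).
S3: worse on tolls (35 vs 33).
S4: worse on tolls (35 vs 33).
S5: worse on distance (502 vs 471).
S6: worse on tolls (39 vs 33).
S7: worse on fuel (44 vs 36).
S8: worse on tolls (37 vs 33).
S10: worse on tolls (59 vs 33).
S11: worse on tolls (53 vs 33).
No option dominates S9.

none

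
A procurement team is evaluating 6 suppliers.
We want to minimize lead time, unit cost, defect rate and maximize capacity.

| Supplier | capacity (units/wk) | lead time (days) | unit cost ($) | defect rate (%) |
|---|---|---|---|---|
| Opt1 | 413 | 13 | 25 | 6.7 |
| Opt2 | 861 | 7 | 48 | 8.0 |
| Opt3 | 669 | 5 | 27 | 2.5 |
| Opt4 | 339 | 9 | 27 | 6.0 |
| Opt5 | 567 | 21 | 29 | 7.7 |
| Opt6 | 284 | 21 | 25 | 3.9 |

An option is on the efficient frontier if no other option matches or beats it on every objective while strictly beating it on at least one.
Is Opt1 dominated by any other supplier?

Opt2: worse on unit cost (48 vs 25).
Opt3: worse on unit cost (27 vs 25).
Opt4: worse on capacity (339 vs 413).
Opt5: worse on lead time (21 vs 13).
Opt6: worse on capacity (284 vs 413).
No option is at least as good as Opt1 on every objective and strictly better on one.

No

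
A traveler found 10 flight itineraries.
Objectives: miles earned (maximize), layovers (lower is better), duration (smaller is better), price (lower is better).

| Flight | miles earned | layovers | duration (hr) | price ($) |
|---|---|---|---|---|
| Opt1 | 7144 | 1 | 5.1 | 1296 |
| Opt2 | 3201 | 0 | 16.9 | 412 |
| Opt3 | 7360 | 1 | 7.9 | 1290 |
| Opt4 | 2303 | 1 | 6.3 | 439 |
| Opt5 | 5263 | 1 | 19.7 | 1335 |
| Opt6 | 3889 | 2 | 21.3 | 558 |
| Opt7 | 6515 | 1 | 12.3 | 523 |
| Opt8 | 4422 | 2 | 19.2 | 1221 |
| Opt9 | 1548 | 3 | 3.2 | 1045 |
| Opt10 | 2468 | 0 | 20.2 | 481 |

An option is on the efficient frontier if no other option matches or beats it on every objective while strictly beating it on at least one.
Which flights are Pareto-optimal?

Opt1: not dominated.
Opt2: not dominated (best price).
Opt3: not dominated (best miles earned).
Opt4: not dominated.
Opt5: dominated by Opt1 (miles earned 7144≥5263, layovers 1≤1, duration 5.1≤19.7, price 1296≤1335).
Opt6: dominated by Opt7 (miles earned 6515≥3889, layovers 1≤2, duration 12.3≤21.3, price 523≤558).
Opt7: not dominated.
Opt8: dominated by Opt7 (miles earned 6515≥4422, layovers 1≤2, duration 12.3≤19.2, price 523≤1221).
Opt9: not dominated (best duration).
Opt10: dominated by Opt2 (miles earned 3201≥2468, layovers 0≤0, duration 16.9≤20.2, price 412≤481).

Opt1, Opt2, Opt3, Opt4, Opt7, Opt9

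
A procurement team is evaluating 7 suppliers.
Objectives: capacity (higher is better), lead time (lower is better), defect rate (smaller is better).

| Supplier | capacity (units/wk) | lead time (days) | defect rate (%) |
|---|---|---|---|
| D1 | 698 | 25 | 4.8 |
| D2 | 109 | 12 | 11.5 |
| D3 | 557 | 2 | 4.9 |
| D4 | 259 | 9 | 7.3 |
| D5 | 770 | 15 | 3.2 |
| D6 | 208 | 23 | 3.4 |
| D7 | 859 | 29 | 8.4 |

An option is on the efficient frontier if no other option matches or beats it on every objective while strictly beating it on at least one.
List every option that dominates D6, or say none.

D5

D5: capacity 770≥208, lead time 15≤23, defect rate 3.2≤3.4 — dominates D6.
Others (D1, D2, D3, D4, D7) are each worse than D6 on at least one objective.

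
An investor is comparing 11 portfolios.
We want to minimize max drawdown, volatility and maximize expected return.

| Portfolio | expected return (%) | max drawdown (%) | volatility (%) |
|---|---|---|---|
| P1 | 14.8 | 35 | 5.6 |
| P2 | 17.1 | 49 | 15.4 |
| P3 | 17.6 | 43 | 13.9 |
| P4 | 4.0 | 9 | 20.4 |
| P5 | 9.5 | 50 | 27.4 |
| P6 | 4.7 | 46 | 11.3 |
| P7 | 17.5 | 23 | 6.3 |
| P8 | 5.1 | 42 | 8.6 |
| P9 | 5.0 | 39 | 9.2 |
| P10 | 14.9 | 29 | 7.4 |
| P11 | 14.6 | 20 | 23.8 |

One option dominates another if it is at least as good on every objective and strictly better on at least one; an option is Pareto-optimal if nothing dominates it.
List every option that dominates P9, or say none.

P1: expected return 14.8≥5.0, max drawdown 35≤39, volatility 5.6≤9.2 — dominates P9.
P7: expected return 17.5≥5.0, max drawdown 23≤39, volatility 6.3≤9.2 — dominates P9.
P10: expected return 14.9≥5.0, max drawdown 29≤39, volatility 7.4≤9.2 — dominates P9.
Others (P2, P3, P4, P5, P6, P8, P11) are each worse than P9 on at least one objective.

P1, P7, P10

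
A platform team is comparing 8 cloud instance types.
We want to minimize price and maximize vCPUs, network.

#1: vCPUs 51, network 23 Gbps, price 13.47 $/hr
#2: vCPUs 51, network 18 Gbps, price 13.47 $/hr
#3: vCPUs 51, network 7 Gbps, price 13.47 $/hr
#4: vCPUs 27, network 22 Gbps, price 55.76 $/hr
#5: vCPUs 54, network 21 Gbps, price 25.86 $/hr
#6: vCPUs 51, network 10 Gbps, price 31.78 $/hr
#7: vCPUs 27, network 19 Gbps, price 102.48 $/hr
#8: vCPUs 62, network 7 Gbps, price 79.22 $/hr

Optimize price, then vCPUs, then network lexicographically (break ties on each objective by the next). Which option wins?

#1

First minimize price: best is 13.47, kept {#1, #2, #3}.
Then maximize vCPUs: best is 51, kept {#1, #2, #3}.
Then maximize network: best is 23, kept {#1}.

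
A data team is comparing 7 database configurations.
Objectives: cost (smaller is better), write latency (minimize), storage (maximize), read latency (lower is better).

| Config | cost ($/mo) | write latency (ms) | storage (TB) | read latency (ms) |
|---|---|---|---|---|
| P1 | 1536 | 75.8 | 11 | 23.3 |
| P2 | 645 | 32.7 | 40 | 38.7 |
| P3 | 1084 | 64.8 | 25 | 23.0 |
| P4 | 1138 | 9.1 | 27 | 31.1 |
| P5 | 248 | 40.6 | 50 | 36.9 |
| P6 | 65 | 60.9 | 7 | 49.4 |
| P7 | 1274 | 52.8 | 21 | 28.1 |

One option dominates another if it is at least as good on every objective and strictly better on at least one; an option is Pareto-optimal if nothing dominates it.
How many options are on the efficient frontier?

6

P1: dominated by P3 (cost 1084≤1536, write latency 64.8≤75.8, storage 25≥11, read latency 23.0≤23.3).
P2: not dominated.
P3: not dominated (best read latency).
P4: not dominated (best write latency).
P5: not dominated (best storage).
P6: not dominated (best cost).
P7: not dominated.
Pareto-optimal: P2, P3, P4, P5, P6, P7 → 6.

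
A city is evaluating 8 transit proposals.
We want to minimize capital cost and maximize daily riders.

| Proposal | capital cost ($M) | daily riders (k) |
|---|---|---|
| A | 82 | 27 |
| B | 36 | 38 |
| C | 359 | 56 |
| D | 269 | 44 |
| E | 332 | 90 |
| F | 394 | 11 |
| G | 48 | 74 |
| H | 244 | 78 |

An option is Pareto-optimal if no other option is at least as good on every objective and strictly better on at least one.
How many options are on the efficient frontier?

4

A: dominated by B (capital cost 36≤82, daily riders 38≥27).
B: not dominated (best capital cost).
C: dominated by E (capital cost 332≤359, daily riders 90≥56).
D: dominated by G (capital cost 48≤269, daily riders 74≥44).
E: not dominated (best daily riders).
F: dominated by A (capital cost 82≤394, daily riders 27≥11).
G: not dominated.
H: not dominated.
Pareto-optimal: B, E, G, H → 4.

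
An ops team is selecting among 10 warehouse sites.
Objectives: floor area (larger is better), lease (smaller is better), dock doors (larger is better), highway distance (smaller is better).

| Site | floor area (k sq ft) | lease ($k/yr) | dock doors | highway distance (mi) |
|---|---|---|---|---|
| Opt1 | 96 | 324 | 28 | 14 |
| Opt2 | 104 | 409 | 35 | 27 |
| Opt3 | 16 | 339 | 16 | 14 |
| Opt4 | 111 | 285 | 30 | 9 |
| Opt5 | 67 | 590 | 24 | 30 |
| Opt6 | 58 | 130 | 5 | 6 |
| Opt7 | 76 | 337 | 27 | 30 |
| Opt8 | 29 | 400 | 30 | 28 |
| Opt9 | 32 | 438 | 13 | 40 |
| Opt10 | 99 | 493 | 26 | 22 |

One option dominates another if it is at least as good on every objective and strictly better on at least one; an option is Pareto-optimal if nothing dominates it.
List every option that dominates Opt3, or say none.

Opt1, Opt4

Opt1: floor area 96≥16, lease 324≤339, dock doors 28≥16, highway distance 14≤14 — dominates Opt3.
Opt4: floor area 111≥16, lease 285≤339, dock doors 30≥16, highway distance 9≤14 — dominates Opt3.
Others (Opt2, Opt5, Opt6, Opt7, Opt8, Opt9, Opt10) are each worse than Opt3 on at least one objective.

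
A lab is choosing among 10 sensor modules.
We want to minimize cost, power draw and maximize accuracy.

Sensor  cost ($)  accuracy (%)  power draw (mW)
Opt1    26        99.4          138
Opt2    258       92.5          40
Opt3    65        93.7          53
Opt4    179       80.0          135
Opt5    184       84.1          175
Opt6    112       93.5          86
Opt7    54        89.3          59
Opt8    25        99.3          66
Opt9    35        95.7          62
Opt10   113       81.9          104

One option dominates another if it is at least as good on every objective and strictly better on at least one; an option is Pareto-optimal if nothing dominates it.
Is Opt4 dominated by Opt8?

Yes

Opt8 vs Opt4: cost 25≤179, accuracy 99.3≥80.0, power draw 66≤135 — Opt8 is at least as good on every objective with at least one strict improvement.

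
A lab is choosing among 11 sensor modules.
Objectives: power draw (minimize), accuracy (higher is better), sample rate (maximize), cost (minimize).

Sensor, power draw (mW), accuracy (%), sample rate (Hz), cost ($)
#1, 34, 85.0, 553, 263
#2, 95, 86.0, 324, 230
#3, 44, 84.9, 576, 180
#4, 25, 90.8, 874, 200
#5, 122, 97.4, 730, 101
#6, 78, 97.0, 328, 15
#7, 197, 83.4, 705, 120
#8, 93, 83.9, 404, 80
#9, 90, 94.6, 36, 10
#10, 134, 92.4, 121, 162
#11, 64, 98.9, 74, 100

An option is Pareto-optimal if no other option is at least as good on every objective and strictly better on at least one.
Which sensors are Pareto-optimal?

#1: dominated by #4 (power draw 25≤34, accuracy 90.8≥85.0, sample rate 874≥553, cost 200≤263).
#2: dominated by #4 (power draw 25≤95, accuracy 90.8≥86.0, sample rate 874≥324, cost 200≤230).
#3: not dominated.
#4: not dominated (best power draw).
#5: not dominated.
#6: not dominated.
#7: dominated by #5 (power draw 122≤197, accuracy 97.4≥83.4, sample rate 730≥705, cost 101≤120).
#8: not dominated.
#9: not dominated (best cost).
#10: dominated by #5 (power draw 122≤134, accuracy 97.4≥92.4, sample rate 730≥121, cost 101≤162).
#11: not dominated (best accuracy).

#3, #4, #5, #6, #8, #9, #11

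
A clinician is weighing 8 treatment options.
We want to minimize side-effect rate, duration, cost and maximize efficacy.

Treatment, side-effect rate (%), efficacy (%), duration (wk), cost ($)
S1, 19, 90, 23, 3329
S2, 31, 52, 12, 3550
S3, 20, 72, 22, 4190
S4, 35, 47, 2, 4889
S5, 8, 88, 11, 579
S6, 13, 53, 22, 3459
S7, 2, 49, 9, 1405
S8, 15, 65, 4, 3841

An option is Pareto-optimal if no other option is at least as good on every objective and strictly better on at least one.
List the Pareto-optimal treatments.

S1, S4, S5, S7, S8

S1: not dominated (best efficacy).
S2: dominated by S5 (side-effect rate 8≤31, efficacy 88≥52, duration 11≤12, cost 579≤3550).
S3: dominated by S5 (side-effect rate 8≤20, efficacy 88≥72, duration 11≤22, cost 579≤4190).
S4: not dominated (best duration).
S5: not dominated (best cost).
S6: dominated by S5 (side-effect rate 8≤13, efficacy 88≥53, duration 11≤22, cost 579≤3459).
S7: not dominated (best side-effect rate).
S8: not dominated.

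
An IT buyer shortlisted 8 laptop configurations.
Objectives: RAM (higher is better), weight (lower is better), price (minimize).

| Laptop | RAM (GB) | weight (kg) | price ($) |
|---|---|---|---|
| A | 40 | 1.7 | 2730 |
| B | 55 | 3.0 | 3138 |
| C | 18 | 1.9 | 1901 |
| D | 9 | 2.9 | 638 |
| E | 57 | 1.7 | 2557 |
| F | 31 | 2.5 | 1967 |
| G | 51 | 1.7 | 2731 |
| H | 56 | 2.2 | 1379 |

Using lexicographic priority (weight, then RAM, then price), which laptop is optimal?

E

First minimize weight: best is 1.7, kept {A, E, G}.
Then maximize RAM: best is 57, kept {E}.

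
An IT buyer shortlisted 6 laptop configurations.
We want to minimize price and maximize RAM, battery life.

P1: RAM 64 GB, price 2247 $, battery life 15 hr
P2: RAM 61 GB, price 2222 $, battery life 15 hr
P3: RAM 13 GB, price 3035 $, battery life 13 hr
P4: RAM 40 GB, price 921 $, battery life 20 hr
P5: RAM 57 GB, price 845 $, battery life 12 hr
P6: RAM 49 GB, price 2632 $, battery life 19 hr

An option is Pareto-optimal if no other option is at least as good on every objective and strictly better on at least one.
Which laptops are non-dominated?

P1, P2, P4, P5, P6

P1: not dominated (best RAM).
P2: not dominated.
P3: dominated by P1 (RAM 64≥13, price 2247≤3035, battery life 15≥13).
P4: not dominated (best battery life).
P5: not dominated (best price).
P6: not dominated.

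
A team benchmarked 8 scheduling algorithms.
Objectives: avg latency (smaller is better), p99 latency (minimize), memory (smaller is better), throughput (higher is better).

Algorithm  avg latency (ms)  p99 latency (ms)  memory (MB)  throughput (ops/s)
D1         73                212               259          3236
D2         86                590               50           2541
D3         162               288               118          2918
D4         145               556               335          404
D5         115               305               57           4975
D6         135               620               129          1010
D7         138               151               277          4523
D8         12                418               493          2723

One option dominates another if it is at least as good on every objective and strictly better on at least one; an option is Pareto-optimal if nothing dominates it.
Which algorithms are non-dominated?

D1: not dominated.
D2: not dominated (best memory).
D3: not dominated.
D4: dominated by D1 (avg latency 73≤145, p99 latency 212≤556, memory 259≤335, throughput 3236≥404).
D5: not dominated (best throughput).
D6: dominated by D2 (avg latency 86≤135, p99 latency 590≤620, memory 50≤129, throughput 2541≥1010).
D7: not dominated (best p99 latency).
D8: not dominated (best avg latency).

D1, D2, D3, D5, D7, D8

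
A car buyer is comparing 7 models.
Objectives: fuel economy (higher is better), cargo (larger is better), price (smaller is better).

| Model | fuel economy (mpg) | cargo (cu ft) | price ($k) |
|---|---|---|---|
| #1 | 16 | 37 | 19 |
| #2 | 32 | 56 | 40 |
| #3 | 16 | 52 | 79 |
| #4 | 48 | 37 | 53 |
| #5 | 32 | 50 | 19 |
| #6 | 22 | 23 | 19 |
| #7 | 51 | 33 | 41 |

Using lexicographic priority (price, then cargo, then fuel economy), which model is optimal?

First minimize price: best is 19, kept {#1, #5, #6}.
Then maximize cargo: best is 50, kept {#5}.

#5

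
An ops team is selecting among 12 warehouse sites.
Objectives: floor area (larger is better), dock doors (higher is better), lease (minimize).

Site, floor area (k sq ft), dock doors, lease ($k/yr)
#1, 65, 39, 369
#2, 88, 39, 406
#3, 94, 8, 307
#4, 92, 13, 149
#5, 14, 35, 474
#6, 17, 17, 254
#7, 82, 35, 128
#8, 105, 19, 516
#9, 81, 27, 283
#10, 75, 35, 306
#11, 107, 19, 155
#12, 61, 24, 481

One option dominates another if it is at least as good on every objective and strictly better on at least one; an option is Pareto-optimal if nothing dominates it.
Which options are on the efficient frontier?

#1: not dominated.
#2: not dominated.
#3: dominated by #11 (floor area 107≥94, dock doors 19≥8, lease 155≤307).
#4: not dominated.
#5: dominated by #1 (floor area 65≥14, dock doors 39≥35, lease 369≤474).
#6: dominated by #7 (floor area 82≥17, dock doors 35≥17, lease 128≤254).
#7: not dominated (best lease).
#8: dominated by #11 (floor area 107≥105, dock doors 19≥19, lease 155≤516).
#9: dominated by #7 (floor area 82≥81, dock doors 35≥27, lease 128≤283).
#10: dominated by #7 (floor area 82≥75, dock doors 35≥35, lease 128≤306).
#11: not dominated (best floor area).
#12: dominated by #1 (floor area 65≥61, dock doors 39≥24, lease 369≤481).

#1, #2, #4, #7, #11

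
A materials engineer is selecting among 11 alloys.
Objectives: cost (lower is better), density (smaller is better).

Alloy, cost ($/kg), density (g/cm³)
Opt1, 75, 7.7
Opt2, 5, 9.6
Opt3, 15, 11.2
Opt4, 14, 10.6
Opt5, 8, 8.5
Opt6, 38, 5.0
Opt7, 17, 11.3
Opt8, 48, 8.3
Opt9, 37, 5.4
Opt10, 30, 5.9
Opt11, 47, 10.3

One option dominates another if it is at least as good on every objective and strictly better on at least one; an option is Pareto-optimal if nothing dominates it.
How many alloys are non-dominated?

5

Opt1: dominated by Opt6 (cost 38≤75, density 5.0≤7.7).
Opt2: not dominated (best cost).
Opt3: dominated by Opt2 (cost 5≤15, density 9.6≤11.2).
Opt4: dominated by Opt2 (cost 5≤14, density 9.6≤10.6).
Opt5: not dominated.
Opt6: not dominated (best density).
Opt7: dominated by Opt2 (cost 5≤17, density 9.6≤11.3).
Opt8: dominated by Opt6 (cost 38≤48, density 5.0≤8.3).
Opt9: not dominated.
Opt10: not dominated.
Opt11: dominated by Opt2 (cost 5≤47, density 9.6≤10.3).
Pareto-optimal: Opt2, Opt5, Opt6, Opt9, Opt10 → 5.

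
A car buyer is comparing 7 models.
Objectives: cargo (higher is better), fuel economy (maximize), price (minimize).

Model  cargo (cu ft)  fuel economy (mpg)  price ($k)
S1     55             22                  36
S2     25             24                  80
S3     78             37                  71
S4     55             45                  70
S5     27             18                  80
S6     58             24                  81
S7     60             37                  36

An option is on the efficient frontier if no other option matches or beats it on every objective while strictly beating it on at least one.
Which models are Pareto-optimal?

S3, S4, S7

S1: dominated by S7 (cargo 60≥55, fuel economy 37≥22, price 36≤36).
S2: dominated by S3 (cargo 78≥25, fuel economy 37≥24, price 71≤80).
S3: not dominated (best cargo).
S4: not dominated (best fuel economy).
S5: dominated by S1 (cargo 55≥27, fuel economy 22≥18, price 36≤80).
S6: dominated by S3 (cargo 78≥58, fuel economy 37≥24, price 71≤81).
S7: not dominated.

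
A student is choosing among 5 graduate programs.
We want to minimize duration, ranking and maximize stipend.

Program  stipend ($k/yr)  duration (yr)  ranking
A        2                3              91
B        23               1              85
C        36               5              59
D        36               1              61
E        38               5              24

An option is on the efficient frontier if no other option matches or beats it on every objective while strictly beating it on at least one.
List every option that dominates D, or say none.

none

A: worse on stipend (2 vs 36).
B: worse on stipend (23 vs 36).
C: worse on duration (5 vs 1).
E: worse on duration (5 vs 1).
No option dominates D.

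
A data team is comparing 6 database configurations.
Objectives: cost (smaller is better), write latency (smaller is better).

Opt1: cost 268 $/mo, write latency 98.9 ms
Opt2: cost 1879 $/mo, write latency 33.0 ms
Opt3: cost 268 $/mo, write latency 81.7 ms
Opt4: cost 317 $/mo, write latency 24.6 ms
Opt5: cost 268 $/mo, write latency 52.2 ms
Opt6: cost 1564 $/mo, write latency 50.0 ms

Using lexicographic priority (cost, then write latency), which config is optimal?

First minimize cost: best is 268, kept {Opt1, Opt3, Opt5}.
Then minimize write latency: best is 52.2, kept {Opt5}.

Opt5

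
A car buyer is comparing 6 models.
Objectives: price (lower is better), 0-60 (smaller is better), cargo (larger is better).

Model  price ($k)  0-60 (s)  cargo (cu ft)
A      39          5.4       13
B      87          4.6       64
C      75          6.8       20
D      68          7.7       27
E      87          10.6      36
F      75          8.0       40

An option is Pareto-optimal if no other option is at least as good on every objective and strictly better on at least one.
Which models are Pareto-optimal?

A, B, C, D, F

A: not dominated (best price).
B: not dominated (best 0-60).
C: not dominated.
D: not dominated.
E: dominated by B (price 87≤87, 0-60 4.6≤10.6, cargo 64≥36).
F: not dominated.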